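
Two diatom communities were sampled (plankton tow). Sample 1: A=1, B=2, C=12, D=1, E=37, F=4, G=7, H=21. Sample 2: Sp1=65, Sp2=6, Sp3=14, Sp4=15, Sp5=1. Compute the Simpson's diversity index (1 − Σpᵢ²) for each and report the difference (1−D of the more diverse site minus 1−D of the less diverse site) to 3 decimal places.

Sample 1: N=85, proportions 0.011765, 0.023529, 0.141176, 0.011765, 0.435294, 0.047059, 0.082353, 0.247059, giving 1−D = 0.719723 (working shown to 6 dp, full precision carried).
Sample 2: N=101, proportions 0.643564, 0.059406, 0.138614, 0.148515, 0.009901, giving 1−D = 0.540927.
Difference = |0.719723 − 0.540927| = 0.178796, i.e. 0.179 to 3 decimal places.

0.179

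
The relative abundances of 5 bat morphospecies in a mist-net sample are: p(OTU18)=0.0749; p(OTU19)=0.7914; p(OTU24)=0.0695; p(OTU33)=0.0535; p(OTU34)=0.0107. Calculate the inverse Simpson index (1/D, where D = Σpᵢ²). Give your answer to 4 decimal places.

D = 0.0749² + 0.7914² + 0.0695² + 0.0535² + 0.0107² = 0.0056100 + 0.6263140 + 0.0048303 + 0.0028622 + 0.0001145 = 0.6397310 (working shown to 7 dp, full precision carried).
So 1/D = 1.563157, i.e. 1.5632 to 4 decimal places.

1.5632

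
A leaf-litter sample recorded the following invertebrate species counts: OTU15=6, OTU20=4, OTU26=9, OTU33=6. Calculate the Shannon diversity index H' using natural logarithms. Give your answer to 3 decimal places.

Total N = 6+4+9+6 = 25, so the proportions are 0.24, 0.16, 0.36, 0.24 (working shown to 5 dp, full precision carried).
Each pᵢ ln pᵢ term: 0.24×(-1.42712)=-0.34251, 0.16×(-1.83258)=-0.29321, 0.36×(-1.02165)=-0.36779, 0.24×(-1.42712)=-0.34251.
Sum = -1.34602, so H' = 1.346.

1.346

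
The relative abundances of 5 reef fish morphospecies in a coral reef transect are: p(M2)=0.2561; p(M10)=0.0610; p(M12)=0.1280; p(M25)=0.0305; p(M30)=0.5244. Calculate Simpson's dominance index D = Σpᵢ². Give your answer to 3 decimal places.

D = 0.2561² + 0.061² + 0.128² + 0.0305² + 0.5244² = 0.06559 + 0.00372 + 0.01638 + 0.00093 + 0.27500 = 0.36162 (working shown to 5 dp, full precision carried).
To 3 decimal places, D = 0.362.

0.362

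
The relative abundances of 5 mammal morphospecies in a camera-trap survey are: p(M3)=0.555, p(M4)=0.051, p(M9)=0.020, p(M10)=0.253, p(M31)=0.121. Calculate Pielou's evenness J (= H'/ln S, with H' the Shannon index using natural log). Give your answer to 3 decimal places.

H' = −Σ pᵢ ln pᵢ = −((-0.32678) + (-0.15177) + (-0.07824) + (-0.34771) + (-0.25555)) = 1.16005 (working shown to 5 dp, full precision carried).
With S = 5 species, ln S = 1.60944, so J = 1.16005/1.60944 = 0.72078, i.e. 0.721 to 3 decimal places.

0.721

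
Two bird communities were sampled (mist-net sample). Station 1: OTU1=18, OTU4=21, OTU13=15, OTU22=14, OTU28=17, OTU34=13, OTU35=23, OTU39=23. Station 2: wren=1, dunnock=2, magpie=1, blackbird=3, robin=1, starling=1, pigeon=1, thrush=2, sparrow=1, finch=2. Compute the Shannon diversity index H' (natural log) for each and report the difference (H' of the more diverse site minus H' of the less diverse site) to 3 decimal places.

Station 1: N=144, proportions 0.125, 0.14583, 0.10417, 0.09722, 0.11806, 0.09028, 0.15972, 0.15972, giving H' = 2.05821 (working shown to 5 dp, full precision carried).
Station 2: N=15, proportions 0.06667, 0.13333, 0.06667, 0.2, 0.06667, 0.06667, 0.06667, 0.13333, 0.06667, 0.13333, giving H' = 2.21107.
Difference = |2.05821 − 2.21107| = 0.15286, i.e. 0.153 to 3 decimal places.

0.153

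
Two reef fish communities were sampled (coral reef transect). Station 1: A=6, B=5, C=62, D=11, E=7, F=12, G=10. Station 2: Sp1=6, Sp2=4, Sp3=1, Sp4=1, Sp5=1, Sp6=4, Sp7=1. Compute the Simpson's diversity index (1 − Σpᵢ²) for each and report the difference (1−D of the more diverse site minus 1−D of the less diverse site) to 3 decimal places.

Station 1: N=113, proportions 0.0531, 0.04425, 0.54867, 0.09735, 0.06195, 0.10619, 0.0885, giving 1−D = 0.66176 (working shown to 5 dp, full precision carried).
Station 2: N=18, proportions 0.33333, 0.22222, 0.05556, 0.05556, 0.05556, 0.22222, 0.05556, giving 1−D = 0.77778.
Difference = |0.66176 − 0.77778| = 0.11602, i.e. 0.116 to 3 decimal places.

0.116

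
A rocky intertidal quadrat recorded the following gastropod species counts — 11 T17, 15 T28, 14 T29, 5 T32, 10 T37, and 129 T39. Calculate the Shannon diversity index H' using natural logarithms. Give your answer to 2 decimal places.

Total N = 11+15+14+5+10+129 = 184, so the proportions are 0.0598, 0.0815, 0.0761, 0.0272, 0.0543, 0.7011 (working shown to 4 dp, full precision carried).
Each pᵢ ln pᵢ term: 0.0598×(-2.8170)=-0.1684, 0.0815×(-2.5069)=-0.2044, 0.0761×(-2.5759)=-0.1960, 0.0272×(-3.6055)=-0.0980, 0.0543×(-2.9124)=-0.1583, 0.7011×(-0.3551)=-0.2490.
Sum = -1.0740, so H' = 1.07.

1.07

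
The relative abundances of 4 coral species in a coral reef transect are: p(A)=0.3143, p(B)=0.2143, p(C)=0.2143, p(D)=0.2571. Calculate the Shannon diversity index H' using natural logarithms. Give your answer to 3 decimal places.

Each pᵢ ln pᵢ term (working shown to 5 dp, full precision carried): 0.3143×(-1.15741)=-0.36377, 0.2143×(-1.54038)=-0.33010, 0.2143×(-1.54038)=-0.33010, 0.2571×(-1.35829)=-0.34922.
Sum = -1.37320, so H' = 1.373.

1.373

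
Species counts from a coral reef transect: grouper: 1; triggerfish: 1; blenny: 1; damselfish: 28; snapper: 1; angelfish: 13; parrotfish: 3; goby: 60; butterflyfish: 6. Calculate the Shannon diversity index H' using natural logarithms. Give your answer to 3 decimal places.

Total N = 1+1+1+28+1+13+3+60+6 = 114, so the proportions are 0.00877, 0.00877, 0.00877, 0.24561, 0.00877, 0.11404, 0.02632, 0.52632, 0.05263 (working shown to 5 dp, full precision carried).
Each pᵢ ln pᵢ term: 0.00877×(-4.73620)=-0.04155, 0.00877×(-4.73620)=-0.04155, 0.00877×(-4.73620)=-0.04155, 0.24561×(-1.40399)=-0.34484, 0.00877×(-4.73620)=-0.04155, 0.11404×(-2.17125)=-0.24760, 0.02632×(-3.63759)=-0.09573, 0.52632×(-0.64185)=-0.33782, 0.05263×(-2.94444)=-0.15497.
Sum = -1.34714, so H' = 1.347.

1.347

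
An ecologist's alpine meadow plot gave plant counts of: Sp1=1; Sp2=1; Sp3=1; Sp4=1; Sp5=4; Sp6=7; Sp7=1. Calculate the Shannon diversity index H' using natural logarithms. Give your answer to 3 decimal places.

Total N = 1+1+1+1+4+7+1 = 16, so the proportions are 0.0625, 0.0625, 0.0625, 0.0625, 0.25, 0.4375, 0.0625 (working shown to 5 dp, full precision carried).
Each pᵢ ln pᵢ term: 0.0625×(-2.77259)=-0.17329, 0.0625×(-2.77259)=-0.17329, 0.0625×(-2.77259)=-0.17329, 0.0625×(-2.77259)=-0.17329, 0.25×(-1.38629)=-0.34657, 0.4375×(-0.82668)=-0.36167, 0.0625×(-2.77259)=-0.17329.
Sum = -1.57468, so H' = 1.575.

1.575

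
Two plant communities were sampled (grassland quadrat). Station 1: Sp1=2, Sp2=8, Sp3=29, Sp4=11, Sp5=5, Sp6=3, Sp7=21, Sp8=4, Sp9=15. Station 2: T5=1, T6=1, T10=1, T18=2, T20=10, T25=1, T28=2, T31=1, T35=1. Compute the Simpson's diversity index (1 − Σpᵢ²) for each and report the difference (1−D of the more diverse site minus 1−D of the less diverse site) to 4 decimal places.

0.1032

Station 1: N=98, proportions 0.020408, 0.081633, 0.295918, 0.112245, 0.05102, 0.030612, 0.214286, 0.040816, 0.153061, giving 1−D = 0.818201 (working shown to 6 dp, full precision carried).
Station 2: N=20, proportions 0.05, 0.05, 0.05, 0.1, 0.5, 0.05, 0.1, 0.05, 0.05, giving 1−D = 0.715000.
Difference = |0.818201 − 0.715000| = 0.103201, i.e. 0.1032 to 4 decimal places.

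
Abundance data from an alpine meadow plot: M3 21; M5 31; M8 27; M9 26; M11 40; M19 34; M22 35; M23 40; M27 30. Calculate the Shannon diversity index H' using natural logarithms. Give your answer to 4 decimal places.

2.1787

Total N = 21+31+27+26+40+34+35+40+30 = 284, so the proportions are 0.073944, 0.109155, 0.09507, 0.091549, 0.140845, 0.119718, 0.123239, 0.140845, 0.105634 (working shown to 6 dp, full precision carried).
Each pᵢ ln pᵢ term: 0.073944×(-2.604452)=-0.192583, 0.109155×(-2.214987)=-0.241777, 0.09507×(-2.353137)=-0.223714, 0.091549×(-2.390878)=-0.218883, 0.140845×(-1.960095)=-0.276070, 0.119718×(-2.122614)=-0.254116, 0.123239×(-2.093626)=-0.258017, 0.140845×(-1.960095)=-0.276070, 0.105634×(-2.247777)=-0.237441.
Sum = -2.178670, so H' = 2.1787.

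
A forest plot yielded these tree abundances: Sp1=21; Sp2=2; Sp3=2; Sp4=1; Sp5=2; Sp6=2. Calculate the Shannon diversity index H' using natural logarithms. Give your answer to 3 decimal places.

1.085

Total N = 21+2+2+1+2+2 = 30, so the proportions are 0.7, 0.06667, 0.06667, 0.03333, 0.06667, 0.06667 (working shown to 5 dp, full precision carried).
Each pᵢ ln pᵢ term: 0.7×(-0.35667)=-0.24967, 0.06667×(-2.70805)=-0.18054, 0.06667×(-2.70805)=-0.18054, 0.03333×(-3.40120)=-0.11337, 0.06667×(-2.70805)=-0.18054, 0.06667×(-2.70805)=-0.18054.
Sum = -1.08519, so H' = 1.085.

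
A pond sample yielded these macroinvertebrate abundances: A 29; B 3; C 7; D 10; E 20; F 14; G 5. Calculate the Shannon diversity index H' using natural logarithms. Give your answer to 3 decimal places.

Total N = 29+3+7+10+20+14+5 = 88, so the proportions are 0.32955, 0.03409, 0.07955, 0.11364, 0.22727, 0.15909, 0.05682 (working shown to 5 dp, full precision carried).
Each pᵢ ln pᵢ term: 0.32955×(-1.11004)=-0.36581, 0.03409×(-3.37872)=-0.11518, 0.07955×(-2.53143)=-0.20136, 0.11364×(-2.17475)=-0.24713, 0.22727×(-1.48160)=-0.33673, 0.15909×(-1.83828)=-0.29245, 0.05682×(-2.86790)=-0.16295.
Sum = -1.72162, so H' = 1.722.

1.722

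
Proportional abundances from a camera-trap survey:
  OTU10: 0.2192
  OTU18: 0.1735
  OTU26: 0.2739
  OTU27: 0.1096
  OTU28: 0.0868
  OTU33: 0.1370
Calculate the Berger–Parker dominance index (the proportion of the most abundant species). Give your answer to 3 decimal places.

0.274

The largest proportion is 0.2739, i.e. d = 0.274 to 3 decimal places.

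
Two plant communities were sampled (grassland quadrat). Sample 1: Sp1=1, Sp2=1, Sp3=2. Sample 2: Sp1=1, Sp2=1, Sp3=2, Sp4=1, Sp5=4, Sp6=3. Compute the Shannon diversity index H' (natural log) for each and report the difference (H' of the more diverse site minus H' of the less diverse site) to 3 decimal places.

0.593

Sample 1: N=4, proportions 0.25, 0.25, 0.5, giving H' = 1.03972 (working shown to 5 dp, full precision carried).
Sample 2: N=12, proportions 0.08333, 0.08333, 0.16667, 0.08333, 0.33333, 0.25, giving H' = 1.63263.
Difference = |1.03972 − 1.63263| = 0.59291, i.e. 0.593 to 3 decimal places.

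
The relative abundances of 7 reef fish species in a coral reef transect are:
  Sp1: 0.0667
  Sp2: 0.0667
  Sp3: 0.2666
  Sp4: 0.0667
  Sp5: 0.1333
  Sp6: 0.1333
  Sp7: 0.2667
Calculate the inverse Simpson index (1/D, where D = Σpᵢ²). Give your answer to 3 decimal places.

D = 0.0667² + 0.0667² + 0.2666² + 0.0667² + 0.1333² + 0.1333² + 0.2667² = 0.0044489 + 0.0044489 + 0.0710756 + 0.0044489 + 0.0177689 + 0.0177689 + 0.0711289 = 0.1910889 (working shown to 7 dp, full precision carried).
So 1/D = 5.23317, i.e. 5.233 to 3 decimal places.

5.233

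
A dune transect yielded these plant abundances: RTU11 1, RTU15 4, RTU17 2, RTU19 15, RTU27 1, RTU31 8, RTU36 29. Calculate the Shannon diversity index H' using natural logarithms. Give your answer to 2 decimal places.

1.40

Total N = 1+4+2+15+1+8+29 = 60, so the proportions are 0.0167, 0.0667, 0.0333, 0.25, 0.0167, 0.1333, 0.4833 (working shown to 4 dp, full precision carried).
Each pᵢ ln pᵢ term: 0.0167×(-4.0943)=-0.0682, 0.0667×(-2.7081)=-0.1805, 0.0333×(-3.4012)=-0.1134, 0.25×(-1.3863)=-0.3466, 0.0167×(-4.0943)=-0.0682, 0.1333×(-2.0149)=-0.2687, 0.4833×(-0.7270)=-0.3514.
Sum = -1.3970, so H' = 1.40.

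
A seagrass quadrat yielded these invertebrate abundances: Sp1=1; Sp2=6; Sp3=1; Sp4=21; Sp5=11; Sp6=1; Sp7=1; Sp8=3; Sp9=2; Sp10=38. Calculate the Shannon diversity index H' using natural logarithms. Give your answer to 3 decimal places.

1.572

Total N = 1+6+1+21+11+1+1+3+2+38 = 85, so the proportions are 0.01176, 0.07059, 0.01176, 0.24706, 0.12941, 0.01176, 0.01176, 0.03529, 0.02353, 0.44706 (working shown to 5 dp, full precision carried).
Each pᵢ ln pᵢ term: 0.01176×(-4.44265)=-0.05227, 0.07059×(-2.65089)=-0.18712, 0.01176×(-4.44265)=-0.05227, 0.24706×(-1.39813)=-0.34542, 0.12941×(-2.04476)=-0.26462, 0.01176×(-4.44265)=-0.05227, 0.01176×(-4.44265)=-0.05227, 0.03529×(-3.34404)=-0.11802, 0.02353×(-3.74950)=-0.08822, 0.44706×(-0.80507)=-0.35991.
Sum = -1.57238, so H' = 1.572.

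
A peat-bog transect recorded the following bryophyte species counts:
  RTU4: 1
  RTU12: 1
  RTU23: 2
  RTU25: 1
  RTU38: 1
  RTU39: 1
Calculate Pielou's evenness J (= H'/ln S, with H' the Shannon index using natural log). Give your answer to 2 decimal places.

Total N = 1+1+2+1+1+1 = 7, so the proportions are 0.1429, 0.1429, 0.2857, 0.1429, 0.1429, 0.1429 (working shown to 4 dp, full precision carried).
H' = −Σ pᵢ ln pᵢ = −((-0.2780) + (-0.2780) + (-0.3579) + (-0.2780) + (-0.2780) + (-0.2780)) = 1.7479.
With S = 6 species, ln S = 1.7918, so J = 1.7479/1.7918 = 0.9755, i.e. 0.98 to 2 decimal places.

0.98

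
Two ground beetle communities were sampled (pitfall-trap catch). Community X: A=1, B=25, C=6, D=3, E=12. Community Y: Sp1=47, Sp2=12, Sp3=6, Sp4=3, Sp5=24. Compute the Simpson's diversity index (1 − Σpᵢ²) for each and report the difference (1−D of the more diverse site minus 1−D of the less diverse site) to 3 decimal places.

Community X: N=47, proportions 0.0212766, 0.5319149, 0.1276596, 0.0638298, 0.2553191, giving 1−D = 0.6310548 (working shown to 7 dp, full precision carried).
Community Y: N=92, proportions 0.5108696, 0.1304348, 0.0652174, 0.0326087, 0.2608696, giving 1−D = 0.6486295.
Difference = |0.6310548 − 0.6486295| = 0.0175747, i.e. 0.018 to 3 decimal places.

0.018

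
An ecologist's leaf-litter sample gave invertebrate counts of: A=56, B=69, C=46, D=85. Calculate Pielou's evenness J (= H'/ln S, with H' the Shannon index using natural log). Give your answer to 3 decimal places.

0.981

Total N = 56+69+46+85 = 256, so the proportions are 0.21875, 0.26953, 0.17969, 0.33203 (working shown to 5 dp, full precision carried).
H' = −Σ pᵢ ln pᵢ = −((-0.33246) + (-0.35337) + (-0.30844) + (-0.36607)) = 1.36035.
With S = 4 species, ln S = 1.38629, so J = 1.36035/1.38629 = 0.98128, i.e. 0.981 to 3 decimal places.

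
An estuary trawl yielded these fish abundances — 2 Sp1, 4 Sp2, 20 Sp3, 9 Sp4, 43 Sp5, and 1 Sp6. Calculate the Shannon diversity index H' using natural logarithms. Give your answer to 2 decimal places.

1.23

Total N = 2+4+20+9+43+1 = 79, so the proportions are 0.0253, 0.0506, 0.2532, 0.1139, 0.5443, 0.0127 (working shown to 4 dp, full precision carried).
Each pᵢ ln pᵢ term: 0.0253×(-3.6763)=-0.0931, 0.0506×(-2.9832)=-0.1510, 0.2532×(-1.3737)=-0.3478, 0.1139×(-2.1722)=-0.2475, 0.5443×(-0.6082)=-0.3311, 0.0127×(-4.3694)=-0.0553.
Sum = -1.2257, so H' = 1.23.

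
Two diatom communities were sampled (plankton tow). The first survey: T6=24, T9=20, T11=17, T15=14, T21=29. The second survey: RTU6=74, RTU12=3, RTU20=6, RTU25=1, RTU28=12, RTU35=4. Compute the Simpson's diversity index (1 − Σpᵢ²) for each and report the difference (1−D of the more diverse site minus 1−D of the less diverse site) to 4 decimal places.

The first survey: N=104, proportions 0.230769, 0.192308, 0.163462, 0.134615, 0.278846, giving 1−D = 0.787167 (working shown to 6 dp, full precision carried).
The second survey: N=100, proportions 0.74, 0.03, 0.06, 0.01, 0.12, 0.04, giving 1−D = 0.431800.
Difference = |0.787167 − 0.431800| = 0.355367, i.e. 0.3554 to 4 decimal places.

0.3554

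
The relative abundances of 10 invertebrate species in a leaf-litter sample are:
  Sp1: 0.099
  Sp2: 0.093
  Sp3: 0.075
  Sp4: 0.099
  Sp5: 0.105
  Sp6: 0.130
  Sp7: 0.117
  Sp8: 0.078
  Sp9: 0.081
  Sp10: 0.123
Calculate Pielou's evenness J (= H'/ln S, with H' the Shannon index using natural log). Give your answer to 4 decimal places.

H' = −Σ pᵢ ln pᵢ = −((-0.228951) + (-0.220889) + (-0.194270) + (-0.228951) + (-0.236648) + (-0.265229) + (-0.251033) + (-0.198982) + (-0.203578) + (-0.257755)) = 2.286286 (working shown to 6 dp, full precision carried).
With S = 10 species, ln S = 2.302585, so J = 2.286286/2.302585 = 0.992921, i.e. 0.9929 to 4 decimal places.

0.9929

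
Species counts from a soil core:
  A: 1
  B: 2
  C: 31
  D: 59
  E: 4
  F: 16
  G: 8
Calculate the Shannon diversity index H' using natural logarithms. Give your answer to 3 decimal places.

Total N = 1+2+31+59+4+16+8 = 121, so the proportions are 0.00826, 0.01653, 0.2562, 0.4876, 0.03306, 0.13223, 0.06612 (working shown to 5 dp, full precision carried).
Each pᵢ ln pᵢ term: 0.00826×(-4.79579)=-0.03963, 0.01653×(-4.10264)=-0.06781, 0.2562×(-1.36180)=-0.34889, 0.4876×(-0.71825)=-0.35022, 0.03306×(-3.40950)=-0.11271, 0.13223×(-2.02320)=-0.26753, 0.06612×(-2.71635)=-0.17959.
Sum = -1.36640, so H' = 1.366.

1.366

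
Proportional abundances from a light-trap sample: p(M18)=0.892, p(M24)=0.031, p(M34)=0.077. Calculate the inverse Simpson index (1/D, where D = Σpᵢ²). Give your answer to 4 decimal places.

D = 0.892² + 0.031² + 0.077² = 0.7956640 + 0.0009610 + 0.0059290 = 0.8025540 (working shown to 7 dp, full precision carried).
So 1/D = 1.246022, i.e. 1.2460 to 4 decimal places.

1.2460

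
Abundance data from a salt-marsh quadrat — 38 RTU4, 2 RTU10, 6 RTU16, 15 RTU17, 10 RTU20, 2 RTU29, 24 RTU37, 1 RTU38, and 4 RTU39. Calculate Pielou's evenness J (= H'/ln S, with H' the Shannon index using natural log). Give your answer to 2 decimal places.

Total N = 38+2+6+15+10+2+24+1+4 = 102, so the proportions are 0.3725, 0.0196, 0.0588, 0.1471, 0.098, 0.0196, 0.2353, 0.0098, 0.0392 (working shown to 4 dp, full precision carried).
H' = −Σ pᵢ ln pᵢ = −((-0.3678) + (-0.0771) + (-0.1667) + (-0.2819) + (-0.2277) + (-0.0771) + (-0.3405) + (-0.0453) + (-0.1270)) = 1.7111.
With S = 9 species, ln S = 2.1972, so J = 1.7111/2.1972 = 0.7787, i.e. 0.78 to 2 decimal places.

0.78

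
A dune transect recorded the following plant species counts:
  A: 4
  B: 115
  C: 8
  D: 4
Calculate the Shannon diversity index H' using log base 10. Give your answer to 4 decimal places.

Total N = 4+115+8+4 = 131, so the proportions are 0.030534, 0.877863, 0.061069, 0.030534 (working shown to 6 dp, full precision carried).
Each pᵢ log₁₀ pᵢ term: 0.030534×(-1.515211)=-0.046266, 0.877863×(-0.056573)=-0.049664, 0.061069×(-1.214181)=-0.074148, 0.030534×(-1.515211)=-0.046266.
Sum = -0.216344, so H' = 0.2163.

0.2163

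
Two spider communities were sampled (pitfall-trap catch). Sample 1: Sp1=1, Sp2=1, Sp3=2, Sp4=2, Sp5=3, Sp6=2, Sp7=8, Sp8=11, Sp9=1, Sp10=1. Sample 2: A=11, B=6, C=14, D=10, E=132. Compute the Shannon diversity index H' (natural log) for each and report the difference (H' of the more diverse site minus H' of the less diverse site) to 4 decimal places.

1.0222

Sample 1: N=32, proportions 0.03125, 0.03125, 0.0625, 0.0625, 0.09375, 0.0625, 0.25, 0.34375, 0.03125, 0.03125, giving H' = 1.888639 (working shown to 6 dp, full precision carried).
Sample 2: N=173, proportions 0.063584, 0.034682, 0.080925, 0.057803, 0.763006, giving H' = 0.866413.
Difference = |1.888639 − 0.866413| = 1.022226, i.e. 1.0222 to 4 decimal places.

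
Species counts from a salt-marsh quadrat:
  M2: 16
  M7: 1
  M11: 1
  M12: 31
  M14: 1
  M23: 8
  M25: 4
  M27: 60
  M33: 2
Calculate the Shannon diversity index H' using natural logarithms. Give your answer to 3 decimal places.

1.433

Total N = 16+1+1+31+1+8+4+60+2 = 124, so the proportions are 0.12903, 0.00806, 0.00806, 0.25, 0.00806, 0.06452, 0.03226, 0.48387, 0.01613 (working shown to 5 dp, full precision carried).
Each pᵢ ln pᵢ term: 0.12903×(-2.04769)=-0.26422, 0.00806×(-4.82028)=-0.03887, 0.00806×(-4.82028)=-0.03887, 0.25×(-1.38629)=-0.34657, 0.00806×(-4.82028)=-0.03887, 0.06452×(-2.74084)=-0.17683, 0.03226×(-3.43399)=-0.11077, 0.48387×(-0.72594)=-0.35126, 0.01613×(-4.12713)=-0.06657.
Sum = -1.43284, so H' = 1.433.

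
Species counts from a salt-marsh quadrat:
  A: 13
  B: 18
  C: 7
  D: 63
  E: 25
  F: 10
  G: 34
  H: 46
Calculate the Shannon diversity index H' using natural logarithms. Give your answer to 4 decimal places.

1.8590

Total N = 13+18+7+63+25+10+34+46 = 216, so the proportions are 0.060185, 0.083333, 0.032407, 0.291667, 0.115741, 0.046296, 0.157407, 0.212963 (working shown to 6 dp, full precision carried).
Each pᵢ ln pᵢ term: 0.060185×(-2.810329)=-0.169140, 0.083333×(-2.484907)=-0.207076, 0.032407×(-3.429368)=-0.111137, 0.291667×(-1.232144)=-0.359375, 0.115741×(-2.156403)=-0.249584, 0.046296×(-3.072693)=-0.142254, 0.157407×(-1.848918)=-0.291033, 0.212963×(-1.546637)=-0.329376.
Sum = -1.858976, so H' = 1.8590.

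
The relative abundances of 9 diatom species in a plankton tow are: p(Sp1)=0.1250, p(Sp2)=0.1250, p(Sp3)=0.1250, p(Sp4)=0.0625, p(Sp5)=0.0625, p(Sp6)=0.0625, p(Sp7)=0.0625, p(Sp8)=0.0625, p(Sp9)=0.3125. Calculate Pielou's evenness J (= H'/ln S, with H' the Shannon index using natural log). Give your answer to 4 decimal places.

H' = −Σ pᵢ ln pᵢ = −((-0.259930) + (-0.259930) + (-0.259930) + (-0.173287) + (-0.173287) + (-0.173287) + (-0.173287) + (-0.173287) + (-0.363485)) = 2.009709 (working shown to 6 dp, full precision carried).
With S = 9 species, ln S = 2.197225, so J = 2.009709/2.197225 = 0.914658, i.e. 0.9147 to 4 decimal places.

0.9147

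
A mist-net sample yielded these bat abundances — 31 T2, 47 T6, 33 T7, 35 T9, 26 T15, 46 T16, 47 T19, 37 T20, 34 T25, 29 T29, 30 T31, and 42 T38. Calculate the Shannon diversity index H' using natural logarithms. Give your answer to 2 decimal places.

Total N = 31+47+33+35+26+46+47+37+34+29+30+42 = 437, so the proportions are 0.0709, 0.1076, 0.0755, 0.0801, 0.0595, 0.1053, 0.1076, 0.0847, 0.0778, 0.0664, 0.0686, 0.0961 (working shown to 4 dp, full precision carried).
Each pᵢ ln pᵢ term: 0.0709×(-2.6459)=-0.1877, 0.1076×(-2.2298)=-0.2398, 0.0755×(-2.5834)=-0.1951, 0.0801×(-2.5246)=-0.2022, 0.0595×(-2.8218)=-0.1679, 0.1053×(-2.2513)=-0.2370, 0.1076×(-2.2298)=-0.2398, 0.0847×(-2.4690)=-0.2090, 0.0778×(-2.5536)=-0.1987, 0.0664×(-2.7126)=-0.1800, 0.0686×(-2.6787)=-0.1839, 0.0961×(-2.3423)=-0.2251.
Sum = -2.4662, so H' = 2.47.

2.47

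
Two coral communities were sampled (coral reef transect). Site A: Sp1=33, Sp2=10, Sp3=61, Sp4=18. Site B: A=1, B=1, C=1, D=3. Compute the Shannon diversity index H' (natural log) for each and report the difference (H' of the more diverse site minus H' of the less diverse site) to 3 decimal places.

0.055

Site A: N=122, proportions 0.27049, 0.08197, 0.5, 0.14754, giving H' = 1.18762 (working shown to 5 dp, full precision carried).
Site B: N=6, proportions 0.16667, 0.16667, 0.16667, 0.5, giving H' = 1.24245.
Difference = |1.18762 − 1.24245| = 0.05483, i.e. 0.055 to 3 decimal places.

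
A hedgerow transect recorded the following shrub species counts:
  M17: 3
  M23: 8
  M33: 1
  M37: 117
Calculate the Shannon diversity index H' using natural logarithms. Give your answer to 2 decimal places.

0.39

Total N = 3+8+1+117 = 129, so the proportions are 0.0233, 0.062, 0.0078, 0.907 (working shown to 4 dp, full precision carried).
Each pᵢ ln pᵢ term: 0.0233×(-3.7612)=-0.0875, 0.062×(-2.7804)=-0.1724, 0.0078×(-4.8598)=-0.0377, 0.907×(-0.0976)=-0.0886.
Sum = -0.3861, so H' = 0.39.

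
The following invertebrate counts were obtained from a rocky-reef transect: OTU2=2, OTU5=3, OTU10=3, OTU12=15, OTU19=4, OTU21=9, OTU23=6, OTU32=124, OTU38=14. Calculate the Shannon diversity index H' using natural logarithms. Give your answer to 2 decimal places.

Total N = 2+3+3+15+4+9+6+124+14 = 180, so the proportions are 0.0111, 0.0167, 0.0167, 0.0833, 0.0222, 0.05, 0.0333, 0.6889, 0.0778 (working shown to 4 dp, full precision carried).
Each pᵢ ln pᵢ term: 0.0111×(-4.4998)=-0.0500, 0.0167×(-4.0943)=-0.0682, 0.0167×(-4.0943)=-0.0682, 0.0833×(-2.4849)=-0.2071, 0.0222×(-3.8067)=-0.0846, 0.05×(-2.9957)=-0.1498, 0.0333×(-3.4012)=-0.1134, 0.6889×(-0.3727)=-0.2567, 0.0778×(-2.5539)=-0.1986.
Sum = -1.1967, so H' = 1.20.

1.20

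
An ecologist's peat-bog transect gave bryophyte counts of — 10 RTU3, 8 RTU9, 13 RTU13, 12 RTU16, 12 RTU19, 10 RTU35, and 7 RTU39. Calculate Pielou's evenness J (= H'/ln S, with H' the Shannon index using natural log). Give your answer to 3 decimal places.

Total N = 10+8+13+12+12+10+7 = 72, so the proportions are 0.13889, 0.11111, 0.18056, 0.16667, 0.16667, 0.13889, 0.09722 (working shown to 5 dp, full precision carried).
H' = −Σ pᵢ ln pᵢ = −((-0.27418) + (-0.24414) + (-0.30906) + (-0.29863) + (-0.29863) + (-0.27418) + (-0.22660)) = 1.92541.
With S = 7 species, ln S = 1.94591, so J = 1.92541/1.94591 = 0.98946, i.e. 0.989 to 3 decimal places.

0.989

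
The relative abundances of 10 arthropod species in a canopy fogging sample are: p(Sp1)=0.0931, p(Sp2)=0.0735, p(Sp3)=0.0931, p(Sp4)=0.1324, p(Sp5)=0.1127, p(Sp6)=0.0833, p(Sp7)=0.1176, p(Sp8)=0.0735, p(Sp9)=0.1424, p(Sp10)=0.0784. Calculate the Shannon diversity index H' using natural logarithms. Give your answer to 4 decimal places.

Each pᵢ ln pᵢ term (working shown to 6 dp, full precision carried): 0.0931×(-2.374081)=-0.221027, 0.0735×(-2.610470)=-0.191870, 0.0931×(-2.374081)=-0.221027, 0.1324×(-2.021928)=-0.267703, 0.1127×(-2.183026)=-0.246027, 0.0833×(-2.485307)=-0.207026, 0.1176×(-2.140466)=-0.251719, 0.0735×(-2.610470)=-0.191870, 0.1424×(-1.949115)=-0.277554, 0.0784×(-2.545931)=-0.199601.
Sum = -2.275423, so H' = 2.2754.

2.2754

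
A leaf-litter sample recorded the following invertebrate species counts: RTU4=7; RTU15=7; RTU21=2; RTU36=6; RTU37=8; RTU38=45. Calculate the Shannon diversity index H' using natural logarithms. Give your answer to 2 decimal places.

Total N = 7+7+2+6+8+45 = 75, so the proportions are 0.0933, 0.0933, 0.0267, 0.08, 0.1067, 0.6 (working shown to 4 dp, full precision carried).
Each pᵢ ln pᵢ term: 0.0933×(-2.3716)=-0.2213, 0.0933×(-2.3716)=-0.2213, 0.0267×(-3.6243)=-0.0966, 0.08×(-2.5257)=-0.2021, 0.1067×(-2.2380)=-0.2387, 0.6×(-0.5108)=-0.3065.
Sum = -1.2866, so H' = 1.29.

1.29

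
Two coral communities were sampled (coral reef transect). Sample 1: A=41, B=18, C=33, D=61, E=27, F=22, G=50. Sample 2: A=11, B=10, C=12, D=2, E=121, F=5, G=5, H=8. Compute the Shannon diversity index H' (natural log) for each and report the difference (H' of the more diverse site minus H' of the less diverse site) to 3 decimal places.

Sample 1: N=252, proportions 0.162698, 0.071429, 0.130952, 0.242063, 0.107143, 0.087302, 0.198413, giving H' = 1.866640 (working shown to 6 dp, full precision carried).
Sample 2: N=174, proportions 0.063218, 0.057471, 0.068966, 0.011494, 0.695402, 0.028736, 0.028736, 0.045977, giving H' = 1.172685.
Difference = |1.866640 − 1.172685| = 0.693955, i.e. 0.694 to 3 decimal places.

0.694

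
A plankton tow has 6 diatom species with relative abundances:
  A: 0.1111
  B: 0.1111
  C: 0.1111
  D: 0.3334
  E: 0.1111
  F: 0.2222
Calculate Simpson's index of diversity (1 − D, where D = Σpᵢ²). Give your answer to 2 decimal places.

D = 0.1111² + 0.1111² + 0.1111² + 0.3334² + 0.1111² + 0.2222² = 0.0123 + 0.0123 + 0.0123 + 0.1112 + 0.0123 + 0.0494 = 0.2099 (working shown to 4 dp, full precision carried).
So 1 − D = 0.7901, i.e. 0.79 to 2 decimal places.

0.79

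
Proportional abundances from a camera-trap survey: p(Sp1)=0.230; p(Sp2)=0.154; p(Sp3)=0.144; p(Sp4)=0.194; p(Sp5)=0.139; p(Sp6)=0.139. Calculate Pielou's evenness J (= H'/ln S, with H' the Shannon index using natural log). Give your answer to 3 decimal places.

H' = −Σ pᵢ ln pᵢ = −((-0.33803) + (-0.28810) + (-0.27906) + (-0.31814) + (-0.27429) + (-0.27429)) = 1.77190 (working shown to 5 dp, full precision carried).
With S = 6 species, ln S = 1.79176, so J = 1.77190/1.79176 = 0.98892, i.e. 0.989 to 3 decimal places.

0.989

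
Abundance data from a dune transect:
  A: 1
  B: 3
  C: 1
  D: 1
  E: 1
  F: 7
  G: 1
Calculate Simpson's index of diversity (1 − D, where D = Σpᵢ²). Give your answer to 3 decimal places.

Total N = 1+3+1+1+1+7+1 = 15, so the proportions are 0.06667, 0.2, 0.06667, 0.06667, 0.06667, 0.46667, 0.06667 (working shown to 5 dp, full precision carried).
D = 0.06667² + 0.2² + 0.06667² + 0.06667² + 0.06667² + 0.46667² + 0.06667² = 0.00444 + 0.04000 + 0.00444 + 0.00444 + 0.00444 + 0.21778 + 0.00444 = 0.28000.
So 1 − D = 0.72000, i.e. 0.720 to 3 decimal places.

0.720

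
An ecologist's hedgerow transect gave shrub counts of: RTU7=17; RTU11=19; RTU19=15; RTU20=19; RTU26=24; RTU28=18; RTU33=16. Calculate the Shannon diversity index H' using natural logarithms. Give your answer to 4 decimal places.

1.9353

Total N = 17+19+15+19+24+18+16 = 128, so the proportions are 0.132812, 0.148438, 0.117188, 0.148438, 0.1875, 0.140625, 0.125 (working shown to 6 dp, full precision carried).
Each pᵢ ln pᵢ term: 0.132812×(-2.018817)=-0.268124, 0.148438×(-1.907591)=-0.283158, 0.117188×(-2.143980)=-0.251248, 0.148438×(-1.907591)=-0.283158, 0.1875×(-1.673976)=-0.313871, 0.140625×(-1.961659)=-0.275858, 0.125×(-2.079442)=-0.259930.
Sum = -1.935347, so H' = 1.9353.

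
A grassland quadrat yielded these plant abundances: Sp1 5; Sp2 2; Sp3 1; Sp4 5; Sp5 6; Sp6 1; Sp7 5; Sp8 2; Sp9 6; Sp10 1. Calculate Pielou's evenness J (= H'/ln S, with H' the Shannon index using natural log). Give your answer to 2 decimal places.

Total N = 5+2+1+5+6+1+5+2+6+1 = 34, so the proportions are 0.1471, 0.0588, 0.0294, 0.1471, 0.1765, 0.0294, 0.1471, 0.0588, 0.1765, 0.0294 (working shown to 4 dp, full precision carried).
H' = −Σ pᵢ ln pᵢ = −((-0.2819) + (-0.1667) + (-0.1037) + (-0.2819) + (-0.3061) + (-0.1037) + (-0.2819) + (-0.1667) + (-0.3061) + (-0.1037)) = 2.1024.
With S = 10 species, ln S = 2.3026, so J = 2.1024/2.3026 = 0.9131, i.e. 0.91 to 2 decimal places.

0.91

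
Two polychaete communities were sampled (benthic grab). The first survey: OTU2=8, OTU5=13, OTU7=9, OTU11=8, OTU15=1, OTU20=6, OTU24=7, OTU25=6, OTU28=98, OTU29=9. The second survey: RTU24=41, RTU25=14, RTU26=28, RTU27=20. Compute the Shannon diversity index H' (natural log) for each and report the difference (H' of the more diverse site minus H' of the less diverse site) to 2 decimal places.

The first survey: N=165, proportions 0.0485, 0.0788, 0.0545, 0.0485, 0.0061, 0.0364, 0.0424, 0.0364, 0.5939, 0.0545, giving H' = 1.5265 (working shown to 4 dp, full precision carried).
The second survey: N=103, proportions 0.3981, 0.1359, 0.2718, 0.1942, giving H' = 1.3103.
Difference = |1.5265 − 1.3103| = 0.2162, i.e. 0.22 to 2 decimal places.

0.22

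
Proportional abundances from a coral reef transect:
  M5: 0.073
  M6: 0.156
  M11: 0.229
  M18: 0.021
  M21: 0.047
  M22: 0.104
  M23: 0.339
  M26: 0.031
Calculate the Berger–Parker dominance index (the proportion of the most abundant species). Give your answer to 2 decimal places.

The largest proportion is 0.339, i.e. d = 0.34 to 2 decimal places.

0.34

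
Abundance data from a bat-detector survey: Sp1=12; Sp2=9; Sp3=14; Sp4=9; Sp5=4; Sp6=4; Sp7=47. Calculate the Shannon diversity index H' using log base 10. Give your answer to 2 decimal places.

Total N = 12+9+14+9+4+4+47 = 99, so the proportions are 0.1212, 0.0909, 0.1414, 0.0909, 0.0404, 0.0404, 0.4747 (working shown to 4 dp, full precision carried).
Each pᵢ log₁₀ pᵢ term: 0.1212×(-0.9165)=-0.1111, 0.0909×(-1.0414)=-0.0947, 0.1414×(-0.8495)=-0.1201, 0.0909×(-1.0414)=-0.0947, 0.0404×(-1.3936)=-0.0563, 0.0404×(-1.3936)=-0.0563, 0.4747×(-0.3235)=-0.1536.
Sum = -0.6868, so H' = 0.69.

0.69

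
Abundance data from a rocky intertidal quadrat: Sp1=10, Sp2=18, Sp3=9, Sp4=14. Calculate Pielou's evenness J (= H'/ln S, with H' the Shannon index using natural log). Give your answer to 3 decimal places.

0.972

Total N = 10+18+9+14 = 51, so the proportions are 0.19608, 0.35294, 0.17647, 0.27451 (working shown to 5 dp, full precision carried).
H' = −Σ pᵢ ln pᵢ = −((-0.31946) + (-0.36757) + (-0.30611) + (-0.35488)) = 1.34801.
With S = 4 species, ln S = 1.38629, so J = 1.34801/1.38629 = 0.97239, i.e. 0.972 to 3 decimal places.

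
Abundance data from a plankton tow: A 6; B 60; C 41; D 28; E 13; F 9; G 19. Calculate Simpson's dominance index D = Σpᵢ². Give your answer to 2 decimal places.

Total N = 6+60+41+28+13+9+19 = 176, so the proportions are 0.0341, 0.3409, 0.233, 0.1591, 0.0739, 0.0511, 0.108 (working shown to 4 dp, full precision carried).
D = 0.0341² + 0.3409² + 0.233² + 0.1591² + 0.0739² + 0.0511² + 0.108² = 0.0012 + 0.1162 + 0.0543 + 0.0253 + 0.0055 + 0.0026 + 0.0117 = 0.2167.
To 2 decimal places, D = 0.22.

0.22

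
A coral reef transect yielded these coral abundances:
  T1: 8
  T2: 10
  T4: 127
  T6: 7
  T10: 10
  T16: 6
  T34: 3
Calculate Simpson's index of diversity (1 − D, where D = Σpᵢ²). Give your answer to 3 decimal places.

Total N = 8+10+127+7+10+6+3 = 171, so the proportions are 0.04678, 0.05848, 0.74269, 0.04094, 0.05848, 0.03509, 0.01754 (working shown to 5 dp, full precision carried).
D = 0.04678² + 0.05848² + 0.74269² + 0.04094² + 0.05848² + 0.03509² + 0.01754² = 0.00219 + 0.00342 + 0.55159 + 0.00168 + 0.00342 + 0.00123 + 0.00031 = 0.56383.
So 1 − D = 0.43617, i.e. 0.436 to 3 decimal places.

0.436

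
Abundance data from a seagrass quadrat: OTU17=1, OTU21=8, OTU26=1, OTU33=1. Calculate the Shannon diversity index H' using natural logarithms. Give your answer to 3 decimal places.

0.886

Total N = 1+8+1+1 = 11, so the proportions are 0.09091, 0.72727, 0.09091, 0.09091 (working shown to 5 dp, full precision carried).
Each pᵢ ln pᵢ term: 0.09091×(-2.39790)=-0.21799, 0.72727×(-0.31845)=-0.23160, 0.09091×(-2.39790)=-0.21799, 0.09091×(-2.39790)=-0.21799.
Sum = -0.88557, so H' = 0.886.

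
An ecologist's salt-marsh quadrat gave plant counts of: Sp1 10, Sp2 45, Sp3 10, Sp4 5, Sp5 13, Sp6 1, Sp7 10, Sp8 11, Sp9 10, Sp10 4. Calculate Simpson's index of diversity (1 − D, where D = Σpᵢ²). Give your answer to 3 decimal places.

0.805

Total N = 10+45+10+5+13+1+10+11+10+4 = 119, so the proportions are 0.08403, 0.37815, 0.08403, 0.04202, 0.10924, 0.0084, 0.08403, 0.09244, 0.08403, 0.03361 (working shown to 5 dp, full precision carried).
D = 0.08403² + 0.37815² + 0.08403² + 0.04202² + 0.10924² + 0.0084² + 0.08403² + 0.09244² + 0.08403² + 0.03361² = 0.00706 + 0.14300 + 0.00706 + 0.00177 + 0.01193 + 0.00007 + 0.00706 + 0.00854 + 0.00706 + 0.00113 = 0.19469.
So 1 − D = 0.80531, i.e. 0.805 to 3 decimal places.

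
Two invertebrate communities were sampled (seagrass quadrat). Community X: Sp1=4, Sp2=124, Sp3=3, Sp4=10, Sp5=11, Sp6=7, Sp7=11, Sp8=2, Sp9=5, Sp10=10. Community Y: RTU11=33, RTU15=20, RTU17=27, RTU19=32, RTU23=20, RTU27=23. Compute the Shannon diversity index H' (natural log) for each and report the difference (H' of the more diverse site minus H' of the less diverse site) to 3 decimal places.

0.435

Community X: N=187, proportions 0.02139, 0.663102, 0.016043, 0.053476, 0.058824, 0.037433, 0.058824, 0.010695, 0.026738, 0.053476, giving H' = 1.335835 (working shown to 6 dp, full precision carried).
Community Y: N=155, proportions 0.212903, 0.129032, 0.174194, 0.206452, 0.129032, 0.148387, giving H' = 1.771028.
Difference = |1.335835 − 1.771028| = 0.435193, i.e. 0.435 to 3 decimal places.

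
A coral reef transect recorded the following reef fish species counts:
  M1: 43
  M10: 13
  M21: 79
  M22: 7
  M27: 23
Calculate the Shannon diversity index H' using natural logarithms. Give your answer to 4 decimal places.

1.3120

Total N = 43+13+79+7+23 = 165, so the proportions are 0.260606, 0.078788, 0.478788, 0.042424, 0.139394 (working shown to 6 dp, full precision carried).
Each pᵢ ln pᵢ term: 0.260606×(-1.344745)=-0.350449, 0.078788×(-2.540996)=-0.200200, 0.478788×(-0.736498)=-0.352626, 0.042424×(-3.160035)=-0.134062, 0.139394×(-1.970451)=-0.274669.
Sum = -1.312006, so H' = 1.3120.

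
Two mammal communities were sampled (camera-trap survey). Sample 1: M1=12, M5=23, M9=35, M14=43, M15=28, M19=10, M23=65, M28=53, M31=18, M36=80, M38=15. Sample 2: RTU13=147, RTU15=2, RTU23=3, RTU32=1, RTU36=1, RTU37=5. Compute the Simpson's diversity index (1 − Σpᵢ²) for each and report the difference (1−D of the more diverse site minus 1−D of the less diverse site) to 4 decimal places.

Sample 1: N=382, proportions 0.031414, 0.060209, 0.091623, 0.112565, 0.073298, 0.026178, 0.170157, 0.138743, 0.04712, 0.209424, 0.039267, giving 1−D = 0.872440 (working shown to 6 dp, full precision carried).
Sample 2: N=159, proportions 0.924528, 0.012579, 0.018868, 0.006289, 0.006289, 0.031447, giving 1−D = 0.143665.
Difference = |0.872440 − 0.143665| = 0.728775, i.e. 0.7288 to 4 decimal places.

0.7288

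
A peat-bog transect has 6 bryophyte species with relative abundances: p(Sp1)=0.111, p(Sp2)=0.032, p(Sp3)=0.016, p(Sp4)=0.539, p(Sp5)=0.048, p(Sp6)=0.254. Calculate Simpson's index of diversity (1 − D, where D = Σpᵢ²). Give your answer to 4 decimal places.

0.6291

D = 0.111² + 0.032² + 0.016² + 0.539² + 0.048² + 0.254² = 0.012321 + 0.001024 + 0.000256 + 0.290521 + 0.002304 + 0.064516 = 0.370942 (working shown to 6 dp, full precision carried).
So 1 − D = 0.629058, i.e. 0.6291 to 4 decimal places.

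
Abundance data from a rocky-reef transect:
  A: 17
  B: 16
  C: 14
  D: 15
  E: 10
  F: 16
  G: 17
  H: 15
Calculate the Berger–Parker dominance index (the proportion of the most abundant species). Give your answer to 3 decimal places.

Total N = 17+16+14+15+10+16+17+15 = 120, so the proportions are 0.14167, 0.13333, 0.11667, 0.125, 0.08333, 0.13333, 0.14167, 0.125 (working shown to 5 dp, full precision carried).
The largest proportion is 0.14167, i.e. d = 0.142 to 3 decimal places.

0.142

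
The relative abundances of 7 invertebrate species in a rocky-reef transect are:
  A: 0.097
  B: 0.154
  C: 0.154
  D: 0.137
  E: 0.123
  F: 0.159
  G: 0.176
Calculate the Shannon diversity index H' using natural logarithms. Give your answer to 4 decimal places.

1.9307

Each pᵢ ln pᵢ term (working shown to 6 dp, full precision carried): 0.097×(-2.333044)=-0.226305, 0.154×(-1.870803)=-0.288104, 0.154×(-1.870803)=-0.288104, 0.137×(-1.987774)=-0.272325, 0.123×(-2.095571)=-0.257755, 0.159×(-1.838851)=-0.292377, 0.176×(-1.737271)=-0.305760.
Sum = -1.930730, so H' = 1.9307.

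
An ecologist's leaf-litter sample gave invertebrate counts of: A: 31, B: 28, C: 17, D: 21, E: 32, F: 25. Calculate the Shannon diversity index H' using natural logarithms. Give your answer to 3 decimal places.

1.769

Total N = 31+28+17+21+32+25 = 154, so the proportions are 0.2013, 0.18182, 0.11039, 0.13636, 0.20779, 0.16234 (working shown to 5 dp, full precision carried).
Each pᵢ ln pᵢ term: 0.2013×(-1.60297)=-0.32267, 0.18182×(-1.70475)=-0.30995, 0.11039×(-2.20374)=-0.24327, 0.13636×(-1.99243)=-0.27170, 0.20779×(-1.57122)=-0.32649, 0.16234×(-1.81808)=-0.29514.
Sum = -1.76922, so H' = 1.769.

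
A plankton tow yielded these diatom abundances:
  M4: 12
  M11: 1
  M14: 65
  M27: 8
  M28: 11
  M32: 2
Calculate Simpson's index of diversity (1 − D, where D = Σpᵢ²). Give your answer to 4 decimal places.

0.5348

Total N = 12+1+65+8+11+2 = 99, so the proportions are 0.121212, 0.010101, 0.656566, 0.080808, 0.111111, 0.020202 (working shown to 6 dp, full precision carried).
D = 0.121212² + 0.010101² + 0.656566² + 0.080808² + 0.111111² + 0.020202² = 0.014692 + 0.000102 + 0.431078 + 0.006530 + 0.012346 + 0.000408 = 0.465157.
So 1 − D = 0.534843, i.e. 0.5348 to 4 decimal places.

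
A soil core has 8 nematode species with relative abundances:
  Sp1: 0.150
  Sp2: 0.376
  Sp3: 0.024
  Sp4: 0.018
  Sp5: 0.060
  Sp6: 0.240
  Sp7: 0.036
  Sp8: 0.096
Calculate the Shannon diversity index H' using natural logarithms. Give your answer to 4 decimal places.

1.6701

Each pᵢ ln pᵢ term (working shown to 6 dp, full precision carried): 0.15×(-1.897120)=-0.284568, 0.376×(-0.978166)=-0.367790, 0.024×(-3.729701)=-0.089513, 0.018×(-4.017384)=-0.072313, 0.06×(-2.813411)=-0.168805, 0.24×(-1.427116)=-0.342508, 0.036×(-3.324236)=-0.119673, 0.096×(-2.343407)=-0.224967.
Sum = -1.670136, so H' = 1.6701.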